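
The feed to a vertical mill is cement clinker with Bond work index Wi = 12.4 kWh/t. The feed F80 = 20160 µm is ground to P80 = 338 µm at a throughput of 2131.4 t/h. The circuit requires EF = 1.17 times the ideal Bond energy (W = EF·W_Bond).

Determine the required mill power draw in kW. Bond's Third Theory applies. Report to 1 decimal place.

W = 10 Wi (1/√P80 − 1/√F80)  [Bond]
W = 10·12.4·(1/√338 − 1/√20160) = 10·12.4·(0.047350) = 5.8714 kWh/t
Corrected W = EF·W_Bond = 1.17·5.8714 = 6.8695 kWh/t
P = W·T = 6.8695·2131.4 = 14641.7 kW

P = 14641.7 kW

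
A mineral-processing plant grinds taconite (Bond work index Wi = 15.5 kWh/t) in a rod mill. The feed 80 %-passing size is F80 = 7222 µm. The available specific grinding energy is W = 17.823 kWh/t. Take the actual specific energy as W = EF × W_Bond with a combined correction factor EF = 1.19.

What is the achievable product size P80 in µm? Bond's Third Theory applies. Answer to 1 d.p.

P80 = 85.1 µm

W = 10 Wi / √P80 − 10 Wi / √F80
W_Bond = W / EF = 17.823 / 1.19 = 14.9773 kWh/t
⇒ 1/√P80 = W_Bond/(10·Wi) + 1/√F80
  = 14.9773/(10·15.5) + 1/√7222 = 0.096628 + 0.011767 = 0.108395
P80 = (1/0.108395)² = 9.2255² = 85.11 µm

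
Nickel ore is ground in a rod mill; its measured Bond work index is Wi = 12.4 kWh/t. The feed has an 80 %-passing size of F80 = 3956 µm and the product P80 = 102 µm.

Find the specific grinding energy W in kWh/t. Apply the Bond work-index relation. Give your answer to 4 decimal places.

W = 10.3063 kWh/t

W = 10·Wi·(P80^(-½) − F80^(-½))
1/√102 = 0.099015;  1/√3956 = 0.015899
W = 10·12.4·(0.099015 − 0.015899) = 10.3063 kWh/t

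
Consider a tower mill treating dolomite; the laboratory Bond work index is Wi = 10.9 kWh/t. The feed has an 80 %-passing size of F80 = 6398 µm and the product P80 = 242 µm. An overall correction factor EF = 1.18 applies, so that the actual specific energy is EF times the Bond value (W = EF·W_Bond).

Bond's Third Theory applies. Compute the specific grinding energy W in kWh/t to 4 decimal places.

W = 6.6600 kWh/t

W = 10·Wi·[P80^(−½) − F80^(−½)]
1/√242 = 0.064282;  1/√6398 = 0.012502
W = 10·10.9·(0.064282 − 0.012502) = 5.6441 kWh/t
Apply correction: 5.6441 × 1.18 = 6.6600 kWh/t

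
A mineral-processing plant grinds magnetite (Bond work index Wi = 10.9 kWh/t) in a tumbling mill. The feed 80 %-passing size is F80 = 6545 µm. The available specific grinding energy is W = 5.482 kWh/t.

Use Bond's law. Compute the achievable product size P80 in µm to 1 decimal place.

Bond: W = 10·Wi·(1/√P80 − 1/√F80)
⇒ 1/√P80 = W/(10·Wi) + 1/√F80
  = 5.4820/(10·10.9) + 1/√6545 = 0.050294 + 0.012361 = 0.062654
P80 = (1/0.062654)² = 15.9606² = 254.74 µm

P80 = 254.7 µm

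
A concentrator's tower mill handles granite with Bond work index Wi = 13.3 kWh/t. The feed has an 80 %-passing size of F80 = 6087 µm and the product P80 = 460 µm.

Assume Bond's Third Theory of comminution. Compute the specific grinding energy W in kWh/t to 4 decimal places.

W = 10 Wi (1/√P80 − 1/√F80)  [Bond]
1/√460 = 0.046625;  1/√6087 = 0.012817
W = 10·13.3·(0.046625 − 0.012817) = 4.4964 kWh/t

W = 4.4964 kWh/t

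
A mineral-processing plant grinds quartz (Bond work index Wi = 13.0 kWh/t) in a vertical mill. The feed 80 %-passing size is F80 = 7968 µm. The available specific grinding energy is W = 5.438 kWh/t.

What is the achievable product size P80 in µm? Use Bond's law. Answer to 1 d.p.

P80 = 355.5 µm

W_Bond = 10·Wi·(1/√P₈₀ − 1/√F₈₀)
P80^(−½) = W/(10 Wi) + F80^(−½)
  = 5.4380/(10·13.0) + 1/√7968 = 0.041831 + 0.011203 = 0.053034
P80 = (1/0.053034)² = 18.8560² = 355.55 µm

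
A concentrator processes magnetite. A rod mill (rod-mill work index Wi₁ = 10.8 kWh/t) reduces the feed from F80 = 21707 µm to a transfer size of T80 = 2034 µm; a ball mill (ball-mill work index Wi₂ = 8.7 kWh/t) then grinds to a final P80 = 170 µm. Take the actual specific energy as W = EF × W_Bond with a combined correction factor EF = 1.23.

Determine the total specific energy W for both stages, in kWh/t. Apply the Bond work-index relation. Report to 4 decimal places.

W = 7.8784 kWh/t

Bond:  W = 10 Wi (1/√P − 1/√F)
Stage 1 (21707→2034 µm, Wi₁=10.8): W₁ = 10·10.8·(0.022173 − 0.006787) = 1.6617 kWh/t
Stage 2 (2034→170 µm, Wi₂=8.7): W₂ = 10·8.7·(0.076696 − 0.022173) = 4.7435 kWh/t
W = W₁ + W₂ = 1.6617 + 4.7435 = 6.4052 kWh/t
Corrected W = EF·W_Bond = 1.23·6.4052 = 7.8784 kWh/t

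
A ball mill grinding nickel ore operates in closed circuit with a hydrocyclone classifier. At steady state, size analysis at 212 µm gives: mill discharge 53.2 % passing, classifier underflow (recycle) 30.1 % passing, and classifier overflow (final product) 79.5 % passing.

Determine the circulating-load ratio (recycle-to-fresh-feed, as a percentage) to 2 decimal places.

Mass balance on the −212 µm fraction:
(1+r)·d = r·u + o ⇒ r = (o−d)/(d−u)
r = (79.5 − 53.2)/(53.2 − 30.1) = 26.3/23.1 = 1.1385
CL = 100·r = 113.85 %

CL = 113.85 %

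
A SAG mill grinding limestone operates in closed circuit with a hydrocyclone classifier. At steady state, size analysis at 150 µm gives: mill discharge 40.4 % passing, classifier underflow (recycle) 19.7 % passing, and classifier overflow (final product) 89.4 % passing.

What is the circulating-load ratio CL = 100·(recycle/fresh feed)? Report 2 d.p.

Mass balance on the −150 µm fraction:
(1+r)·d = r·u + o ⇒ r = (o−d)/(d−u)
r = (89.4 − 40.4)/(40.4 − 19.7) = 49.0/20.7 = 2.3671
CL = 100·r = 236.71 %

CL = 236.71 %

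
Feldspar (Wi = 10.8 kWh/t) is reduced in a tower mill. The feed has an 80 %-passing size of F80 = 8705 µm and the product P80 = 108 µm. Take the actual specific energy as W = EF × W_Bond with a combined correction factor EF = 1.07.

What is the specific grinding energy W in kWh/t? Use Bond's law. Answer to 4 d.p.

W = 9.8812 kWh/t

W_Bond = 10·Wi·(1/√P₈₀ − 1/√F₈₀)
1/√108 = 0.096225;  1/√8705 = 0.010718
W = 10·10.8·(0.096225 − 0.010718) = 9.2348 kWh/t
Corrected W = EF·W_Bond = 1.07·9.2348 = 9.8812 kWh/t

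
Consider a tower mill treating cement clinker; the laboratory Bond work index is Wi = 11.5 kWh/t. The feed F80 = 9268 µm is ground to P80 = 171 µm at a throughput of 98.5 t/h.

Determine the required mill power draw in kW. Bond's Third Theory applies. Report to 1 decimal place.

Bond:  W = 10 Wi (1/√P − 1/√F)
W = 10·11.5·(1/√171 − 1/√9268) = 10·11.5·(0.066085) = 7.5997 kWh/t
Power = W × throughput = 7.5997 kWh/t × 98.5 t/h = 748.6 kW

P = 748.6 kW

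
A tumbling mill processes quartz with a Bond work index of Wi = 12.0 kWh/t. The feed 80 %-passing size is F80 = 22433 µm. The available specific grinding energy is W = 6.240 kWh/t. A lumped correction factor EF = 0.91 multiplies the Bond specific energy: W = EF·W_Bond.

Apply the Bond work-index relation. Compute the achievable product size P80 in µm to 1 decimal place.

W = 10 Wi (P80^-0.5 − F80^-0.5)
W_Bond = W / EF = 6.240 / 0.91 = 6.8571 kWh/t
1/√P80 = 1/√F80 + W_Bond/(10·Wi)
  = 6.8571/(10·12.0) + 1/√22433 = 0.057143 + 0.006677 = 0.063819
P80 = (1/0.063819)² = 15.6692² = 245.52 µm

P80 = 245.5 µm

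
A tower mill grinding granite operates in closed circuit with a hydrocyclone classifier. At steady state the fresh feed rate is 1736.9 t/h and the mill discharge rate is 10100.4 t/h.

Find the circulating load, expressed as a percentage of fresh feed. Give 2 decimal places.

Mill node: discharge = fresh + recycle.
R = M − F = 10100.4 − 1736.9 = 8363.5 t/h
CL = 100·R/F = 100·8363.5/1736.9 = 481.52 %

CL = 481.52 %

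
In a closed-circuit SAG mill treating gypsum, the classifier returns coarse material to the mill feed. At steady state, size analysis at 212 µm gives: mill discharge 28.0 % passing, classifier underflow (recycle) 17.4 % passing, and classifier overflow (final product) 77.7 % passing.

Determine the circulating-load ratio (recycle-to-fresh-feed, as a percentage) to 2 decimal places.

Let r = R/F. Size balance at 212 µm:
Fd + Rd = Ru + Fo ⇒ R/F = (o−d)/(d−u)
r = (77.7 − 28.0)/(28.0 − 17.4) = 49.7/10.6 = 4.6887
CL = 100·r = 468.87 %

CL = 468.87 %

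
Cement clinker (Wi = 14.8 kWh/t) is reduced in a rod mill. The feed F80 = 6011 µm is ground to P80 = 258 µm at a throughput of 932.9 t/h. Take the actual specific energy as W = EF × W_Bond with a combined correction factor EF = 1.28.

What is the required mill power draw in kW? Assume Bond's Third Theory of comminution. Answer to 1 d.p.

P = 8723.2 kW

W = 10·Wi·(P80^(-½) − F80^(-½))
W = 10·14.8·(1/√258 − 1/√6011) = 10·14.8·(0.049359) = 7.3052 kWh/t
Corrected W = EF·W_Bond = 1.28·7.3052 = 9.3506 kWh/t
Power = W × throughput = 9.3506 kWh/t × 932.9 t/h = 8723.2 kW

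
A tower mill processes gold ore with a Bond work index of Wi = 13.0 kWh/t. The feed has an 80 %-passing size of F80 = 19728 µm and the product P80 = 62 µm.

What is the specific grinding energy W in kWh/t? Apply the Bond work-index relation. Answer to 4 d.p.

W = 10·Wi·(P80^(-½) − F80^(-½))
1/√62 = 0.127000;  1/√19728 = 0.007120
W = 10·13.0·(0.127000 − 0.007120) = 15.5845 kWh/t

W = 15.5845 kWh/t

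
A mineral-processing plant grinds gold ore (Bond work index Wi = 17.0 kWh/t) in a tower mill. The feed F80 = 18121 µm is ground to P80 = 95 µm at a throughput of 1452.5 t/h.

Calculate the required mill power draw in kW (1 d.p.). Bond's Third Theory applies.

W = 10 Wi / √P80 − 10 Wi / √F80
W = 10·17.0·(1/√95 − 1/√18121) = 10·17.0·(0.095169) = 16.1788 kWh/t
Mill draw = 16.1788 × 1452.5 = 23499.7 kW

P = 23499.7 kW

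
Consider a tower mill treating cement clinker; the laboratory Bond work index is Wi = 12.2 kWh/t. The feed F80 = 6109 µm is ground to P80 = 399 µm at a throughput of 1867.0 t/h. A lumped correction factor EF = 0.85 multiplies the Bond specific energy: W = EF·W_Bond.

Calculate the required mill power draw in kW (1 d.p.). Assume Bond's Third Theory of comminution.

W = 10·Wi·(P80^(-½) − F80^(-½))
W = 10·12.2·(1/√399 − 1/√6109) = 10·12.2·(0.037268) = 4.5467 kWh/t
Corrected W = EF·W_Bond = 0.85·4.5467 = 3.8647 kWh/t
P_mill = W·ṁ = 3.8647·1867.0 = 7215.4 kW

P = 7215.4 kW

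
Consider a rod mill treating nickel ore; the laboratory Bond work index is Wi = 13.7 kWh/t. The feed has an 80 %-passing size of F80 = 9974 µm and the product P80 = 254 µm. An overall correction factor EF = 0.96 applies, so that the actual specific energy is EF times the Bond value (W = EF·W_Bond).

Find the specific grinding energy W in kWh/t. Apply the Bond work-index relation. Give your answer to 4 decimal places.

Bond:  W = 10 Wi (1/√P − 1/√F)
1/√254 = 0.062746;  1/√9974 = 0.010013
W = 10·13.7·(0.062746 − 0.010013) = 7.2244 kWh/t
With EF = 0.96: W = 7.2244·0.96 = 6.9354 kWh/t

W = 6.9354 kWh/t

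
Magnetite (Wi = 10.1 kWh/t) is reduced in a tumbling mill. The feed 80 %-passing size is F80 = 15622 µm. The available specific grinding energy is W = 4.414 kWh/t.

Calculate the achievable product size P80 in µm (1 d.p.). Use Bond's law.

W = 10·Wi·(P80^(-½) − F80^(-½))
⇒ 1/√P80 = W/(10 Wi) + 1/√F80
  = 4.4140/(10·10.1) + 1/√15622 = 0.043703 + 0.008001 = 0.051704
P80 = (1/0.051704)² = 19.3410² = 374.07 µm

P80 = 374.1 µm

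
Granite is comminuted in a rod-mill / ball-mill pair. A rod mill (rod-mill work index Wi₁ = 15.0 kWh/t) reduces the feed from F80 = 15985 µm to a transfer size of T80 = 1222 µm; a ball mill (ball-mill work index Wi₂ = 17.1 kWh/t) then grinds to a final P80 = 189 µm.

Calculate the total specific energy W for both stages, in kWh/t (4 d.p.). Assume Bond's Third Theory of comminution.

W = 10.6513 kWh/t

W = 10·Wi·[P80^(−½) − F80^(−½)]
Stage 1 (15985→1222 µm, Wi₁=15.0): W₁ = 10·15.0·(0.028606 − 0.007909) = 3.1046 kWh/t
Stage 2 (1222→189 µm, Wi₂=17.1): W₂ = 10·17.1·(0.072739 − 0.028606) = 7.5467 kWh/t
W = W₁ + W₂ = 3.1046 + 7.5467 = 10.6513 kWh/t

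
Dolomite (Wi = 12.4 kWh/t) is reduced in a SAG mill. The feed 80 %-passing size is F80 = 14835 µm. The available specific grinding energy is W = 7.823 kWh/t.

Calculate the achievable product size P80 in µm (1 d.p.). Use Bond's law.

W = 10 Wi / √P80 − 10 Wi / √F80
⇒ 1/√P80 = W/(10 Wi) + 1/√F80
  = 7.8230/(10·12.4) + 1/√14835 = 0.063089 + 0.008210 = 0.071299
P80 = (1/0.071299)² = 14.0255² = 196.71 µm

P80 = 196.7 µm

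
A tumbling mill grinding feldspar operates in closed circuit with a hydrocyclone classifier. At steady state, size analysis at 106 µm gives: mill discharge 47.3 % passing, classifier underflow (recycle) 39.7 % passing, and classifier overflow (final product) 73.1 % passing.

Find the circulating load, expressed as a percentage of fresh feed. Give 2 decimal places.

CL = 339.47 %

Balance %-passing 106 µm (r = R/F):
(1+r)·d = r·u + o ⇒ r = (o−d)/(d−u)
r = (73.1 − 47.3)/(47.3 − 39.7) = 25.8/7.6 = 3.3947
CL = 100·r = 339.47 %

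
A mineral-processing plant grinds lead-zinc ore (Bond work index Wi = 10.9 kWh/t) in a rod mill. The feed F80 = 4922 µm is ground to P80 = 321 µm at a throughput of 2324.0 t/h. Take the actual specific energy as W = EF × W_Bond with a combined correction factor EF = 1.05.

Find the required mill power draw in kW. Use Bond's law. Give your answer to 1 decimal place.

P = 11054.4 kW

Bond: W = 10·Wi·(1/√P80 − 1/√F80)
W = 10·10.9·(1/√321 − 1/√4922) = 10·10.9·(0.041561) = 4.5301 kWh/t
With EF = 1.05: W = 4.5301·1.05 = 4.7566 kWh/t
Mill draw = 4.7566 × 2324.0 = 11054.4 kW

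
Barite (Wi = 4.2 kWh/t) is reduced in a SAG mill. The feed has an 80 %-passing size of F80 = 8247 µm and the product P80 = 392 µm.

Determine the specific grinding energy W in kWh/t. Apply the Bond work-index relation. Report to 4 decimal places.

W = 10 Wi (1/√P80 − 1/√F80)  [Bond]
1/√392 = 0.050508;  1/√8247 = 0.011012
W = 10·4.2·(0.050508 − 0.011012) = 1.6588 kWh/t

W = 1.6588 kWh/t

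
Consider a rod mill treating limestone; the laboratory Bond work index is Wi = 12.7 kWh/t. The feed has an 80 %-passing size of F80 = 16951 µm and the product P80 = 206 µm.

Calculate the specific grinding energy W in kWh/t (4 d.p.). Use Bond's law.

W = 7.8731 kWh/t

W = 10·Wi·(P80^(-½) − F80^(-½))
1/√206 = 0.069673;  1/√16951 = 0.007681
W = 10·12.7·(0.069673 − 0.007681) = 7.8731 kWh/t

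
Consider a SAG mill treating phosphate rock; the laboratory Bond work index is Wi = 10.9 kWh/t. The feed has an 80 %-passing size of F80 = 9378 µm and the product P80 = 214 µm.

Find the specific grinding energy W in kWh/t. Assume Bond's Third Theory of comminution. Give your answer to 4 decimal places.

W = 6.3255 kWh/t

Bond: W = 10·Wi·(1/√P80 − 1/√F80)
1/√214 = 0.068359;  1/√9378 = 0.010326
W = 10·10.9·(0.068359 − 0.010326) = 6.3255 kWh/t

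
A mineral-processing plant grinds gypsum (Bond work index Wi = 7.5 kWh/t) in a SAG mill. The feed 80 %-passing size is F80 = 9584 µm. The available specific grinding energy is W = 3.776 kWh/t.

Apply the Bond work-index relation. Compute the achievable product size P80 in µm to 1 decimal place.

W = 10 Wi / √P80 − 10 Wi / √F80
P80^(−½) = W/(10 Wi) + F80^(−½)
  = 3.7760/(10·7.5) + 1/√9584 = 0.050347 + 0.010215 = 0.060561
P80 = (1/0.060561)² = 16.5122² = 272.65 µm

P80 = 272.7 µm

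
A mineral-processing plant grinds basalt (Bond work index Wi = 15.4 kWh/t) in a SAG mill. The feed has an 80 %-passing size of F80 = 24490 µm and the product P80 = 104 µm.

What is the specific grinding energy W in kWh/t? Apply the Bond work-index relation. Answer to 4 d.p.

W = 10 Wi (1/√P80 − 1/√F80)  [Bond]
1/√104 = 0.098058;  1/√24490 = 0.006390
W = 10·15.4·(0.098058 − 0.006390) = 14.1169 kWh/t

W = 14.1169 kWh/t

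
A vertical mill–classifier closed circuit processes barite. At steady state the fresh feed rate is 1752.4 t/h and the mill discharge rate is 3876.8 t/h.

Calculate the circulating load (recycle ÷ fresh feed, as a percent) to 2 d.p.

CL = 121.23 %

Steady state: M = F + R.
R = M − F = 3876.8 − 1752.4 = 2124.4 t/h
CL = 100·R/F = 100·2124.4/1752.4 = 121.23 %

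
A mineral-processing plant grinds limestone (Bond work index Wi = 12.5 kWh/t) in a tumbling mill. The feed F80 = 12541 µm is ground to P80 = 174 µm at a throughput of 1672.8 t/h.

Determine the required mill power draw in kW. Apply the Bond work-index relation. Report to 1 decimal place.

P = 13984.6 kW

Bond: W = 10·Wi·(1/√P80 − 1/√F80)
W = 10·12.5·(1/√174 − 1/√12541) = 10·12.5·(0.066880) = 8.3600 kWh/t
Mill draw = 8.3600 × 1672.8 = 13984.6 kW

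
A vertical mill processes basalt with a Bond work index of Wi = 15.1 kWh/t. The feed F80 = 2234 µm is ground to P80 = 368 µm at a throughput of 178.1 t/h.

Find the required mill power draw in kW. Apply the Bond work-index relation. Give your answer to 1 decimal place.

W = 10 Wi (P80^-0.5 − F80^-0.5)
W = 10·15.1·(1/√368 − 1/√2234) = 10·15.1·(0.030971) = 4.6767 kWh/t
P = W·T = 4.6767·178.1 = 832.9 kW

P = 832.9 kW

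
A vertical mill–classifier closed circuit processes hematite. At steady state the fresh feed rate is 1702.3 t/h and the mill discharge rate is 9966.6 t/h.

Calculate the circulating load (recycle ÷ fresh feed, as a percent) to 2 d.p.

Steady state: M = F + R.
R = M − F = 9966.6 − 1702.3 = 8264.3 t/h
CL = 100·R/F = 100·8264.3/1702.3 = 485.48 %

CL = 485.48 %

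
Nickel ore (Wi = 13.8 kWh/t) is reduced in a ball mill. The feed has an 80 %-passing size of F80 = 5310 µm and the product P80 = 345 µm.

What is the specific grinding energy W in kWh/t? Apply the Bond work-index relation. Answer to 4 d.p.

W = 5.5359 kWh/t

W = 10 Wi (1/√P80 − 1/√F80)  [Bond]
1/√345 = 0.053838;  1/√5310 = 0.013723
W = 10·13.8·(0.053838 − 0.013723) = 5.5359 kWh/t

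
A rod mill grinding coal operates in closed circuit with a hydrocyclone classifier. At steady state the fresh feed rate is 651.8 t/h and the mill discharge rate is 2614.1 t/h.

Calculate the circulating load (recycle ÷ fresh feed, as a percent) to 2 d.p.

CL = 301.06 %

Mill node: discharge = fresh + recycle.
R = M − F = 2614.1 − 651.8 = 1962.3 t/h
CL = 100·R/F = 100·1962.3/651.8 = 301.06 %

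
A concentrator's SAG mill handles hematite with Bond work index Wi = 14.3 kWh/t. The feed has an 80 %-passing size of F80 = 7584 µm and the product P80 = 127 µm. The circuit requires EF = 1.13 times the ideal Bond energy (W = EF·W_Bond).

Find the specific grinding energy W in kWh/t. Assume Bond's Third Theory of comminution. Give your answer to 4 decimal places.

W = 12.4833 kWh/t

W = 10 Wi (P80^-0.5 − F80^-0.5)
1/√127 = 0.088736;  1/√7584 = 0.011483
W = 10·14.3·(0.088736 − 0.011483) = 11.0471 kWh/t
W_actual = 1.13 × 11.0471 = 12.4833 kWh/t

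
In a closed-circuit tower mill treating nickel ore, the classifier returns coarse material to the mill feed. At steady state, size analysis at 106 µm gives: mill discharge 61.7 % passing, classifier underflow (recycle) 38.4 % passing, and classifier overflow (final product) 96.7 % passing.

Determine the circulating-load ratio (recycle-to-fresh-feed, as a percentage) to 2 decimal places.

CL = 150.21 %

Classifier node, passing 106 µm:
r = (o − d)/(d − u)
r = (96.7 − 61.7)/(61.7 − 38.4) = 35.0/23.3 = 1.5021
CL = 100·r = 150.21 %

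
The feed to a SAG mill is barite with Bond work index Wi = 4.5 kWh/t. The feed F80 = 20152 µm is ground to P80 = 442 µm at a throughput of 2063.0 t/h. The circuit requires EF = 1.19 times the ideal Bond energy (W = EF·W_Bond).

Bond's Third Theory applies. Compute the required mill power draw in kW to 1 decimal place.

Bond:  W = 10 Wi (1/√P − 1/√F)
W = 10·4.5·(1/√442 − 1/√20152) = 10·4.5·(0.040521) = 1.8234 kWh/t
W_actual = 1.19 × 1.8234 = 2.1699 kWh/t
P = W·T = 2.1699·2063.0 = 4476.5 kW

P = 4476.5 kW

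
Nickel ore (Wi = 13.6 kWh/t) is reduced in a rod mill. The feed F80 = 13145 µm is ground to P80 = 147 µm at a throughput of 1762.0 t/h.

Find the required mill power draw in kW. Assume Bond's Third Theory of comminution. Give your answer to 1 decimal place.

P = 17674.4 kW

Bond:  W = 10 Wi (1/√P − 1/√F)
W = 10·13.6·(1/√147 − 1/√13145) = 10·13.6·(0.073757) = 10.0309 kWh/t
Power = W × throughput = 10.0309 kWh/t × 1762.0 t/h = 17674.4 kW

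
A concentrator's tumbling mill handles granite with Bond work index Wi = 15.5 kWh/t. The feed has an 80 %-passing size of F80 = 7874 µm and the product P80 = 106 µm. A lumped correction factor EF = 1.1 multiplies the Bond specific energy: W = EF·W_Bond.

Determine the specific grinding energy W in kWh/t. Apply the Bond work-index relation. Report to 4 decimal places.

W = 14.6390 kWh/t

Bond: W = 10·Wi·(1/√P80 − 1/√F80)
1/√106 = 0.097129;  1/√7874 = 0.011269
W = 10·15.5·(0.097129 − 0.011269) = 13.3082 kWh/t
Corrected W = EF·W_Bond = 1.1·13.3082 = 14.6390 kWh/t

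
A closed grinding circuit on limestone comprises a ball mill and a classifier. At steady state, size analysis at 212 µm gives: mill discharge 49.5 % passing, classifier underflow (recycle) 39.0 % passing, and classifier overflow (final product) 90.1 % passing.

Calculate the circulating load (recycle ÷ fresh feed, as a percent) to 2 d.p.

Classifier node, passing 212 µm:
(1+r)d = ru + o → r = (o−d)/(d−u)
r = (90.1 − 49.5)/(49.5 − 39.0) = 40.6/10.5 = 3.8667
CL = 100·r = 386.67 %

CL = 386.67 %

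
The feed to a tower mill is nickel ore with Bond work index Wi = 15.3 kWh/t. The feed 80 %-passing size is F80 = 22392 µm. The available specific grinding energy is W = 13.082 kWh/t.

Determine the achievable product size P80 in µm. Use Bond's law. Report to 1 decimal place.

P80 = 117.7 µm

W = 10 Wi (P80^-0.5 − F80^-0.5)
P80^-0.5 = F80^-0.5 + W/(10 Wi)
  = 13.0820/(10·15.3) + 1/√22392 = 0.085503 + 0.006683 = 0.092186
P80 = (1/0.092186)² = 10.8476² = 117.67 µm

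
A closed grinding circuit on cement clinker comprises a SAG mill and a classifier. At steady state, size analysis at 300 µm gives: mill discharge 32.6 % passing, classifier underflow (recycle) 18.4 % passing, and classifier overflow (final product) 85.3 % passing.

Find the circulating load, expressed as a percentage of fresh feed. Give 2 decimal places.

Classifier node, passing 300 µm:
d + r·d = r·u + o → r(d−u) = o−d
r = (85.3 − 32.6)/(32.6 − 18.4) = 52.7/14.2 = 3.7113
CL = 100·r = 371.13 %

CL = 371.13 %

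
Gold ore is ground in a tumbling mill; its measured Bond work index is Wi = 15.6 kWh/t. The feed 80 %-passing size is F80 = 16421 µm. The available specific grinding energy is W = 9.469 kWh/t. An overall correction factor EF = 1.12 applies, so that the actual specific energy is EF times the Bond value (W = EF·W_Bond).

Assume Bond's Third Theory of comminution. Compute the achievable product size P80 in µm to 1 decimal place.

Bond: W = 10·Wi·(1/√P80 − 1/√F80)
W_Bond = W / EF = 9.469 / 1.12 = 8.4545 kWh/t
P80^(−½) = W_Bond/(10 Wi) + F80^(−½)
  = 8.4545/(10·15.6) + 1/√16421 = 0.054195 + 0.007804 = 0.061999
P80 = (1/0.061999)² = 16.1293² = 260.15 µm

P80 = 260.2 µm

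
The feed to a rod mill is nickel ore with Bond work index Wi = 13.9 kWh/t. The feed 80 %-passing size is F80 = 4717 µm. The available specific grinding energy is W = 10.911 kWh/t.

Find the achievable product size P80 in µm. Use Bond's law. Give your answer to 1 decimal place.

W = 10·Wi·(P80^(-½) − F80^(-½))
⇒ 1/√P80 = W/(10·Wi) + 1/√F80
  = 10.9110/(10·13.9) + 1/√4717 = 0.078496 + 0.014560 = 0.093057
P80 = (1/0.093057)² = 10.7461² = 115.48 µm

P80 = 115.5 µm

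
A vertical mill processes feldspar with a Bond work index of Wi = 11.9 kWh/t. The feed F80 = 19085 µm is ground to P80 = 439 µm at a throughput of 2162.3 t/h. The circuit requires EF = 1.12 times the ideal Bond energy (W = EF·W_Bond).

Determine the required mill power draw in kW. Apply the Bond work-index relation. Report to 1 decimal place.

W = 10 Wi (P80^-0.5 − F80^-0.5)
W = 10·11.9·(1/√439 − 1/√19085) = 10·11.9·(0.040489) = 4.8182 kWh/t
W_actual = 1.12 × 4.8182 = 5.3963 kWh/t
P_mill = W·ṁ = 5.3963·2162.3 = 11668.5 kW

P = 11668.5 kW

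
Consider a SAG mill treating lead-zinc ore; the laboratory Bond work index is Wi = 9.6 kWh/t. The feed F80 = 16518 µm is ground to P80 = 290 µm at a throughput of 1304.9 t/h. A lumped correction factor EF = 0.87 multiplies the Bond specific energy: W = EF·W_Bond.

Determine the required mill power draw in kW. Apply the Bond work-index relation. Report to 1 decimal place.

W_Bond = 10·Wi·(1/√P₈₀ − 1/√F₈₀)
W = 10·9.6·(1/√290 − 1/√16518) = 10·9.6·(0.050941) = 4.8904 kWh/t
Corrected W = EF·W_Bond = 0.87·4.8904 = 4.2546 kWh/t
P_mill = W·ṁ = 4.2546·1304.9 = 5551.8 kW

P = 5551.8 kW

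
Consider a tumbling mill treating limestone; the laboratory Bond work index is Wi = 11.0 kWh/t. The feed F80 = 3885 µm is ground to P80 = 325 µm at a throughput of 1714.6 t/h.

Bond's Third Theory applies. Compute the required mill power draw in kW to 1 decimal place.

P = 7436.0 kW

W_Bond = 10·Wi·(1/√P₈₀ − 1/√F₈₀)
W = 10·11.0·(1/√325 − 1/√3885) = 10·11.0·(0.039426) = 4.3369 kWh/t
P_mill = W·ṁ = 4.3369·1714.6 = 7436.0 kW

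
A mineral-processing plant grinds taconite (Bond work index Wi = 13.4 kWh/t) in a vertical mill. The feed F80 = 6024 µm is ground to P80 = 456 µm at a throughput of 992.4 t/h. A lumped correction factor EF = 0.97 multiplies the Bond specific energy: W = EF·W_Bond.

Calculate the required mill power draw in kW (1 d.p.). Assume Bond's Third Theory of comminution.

P = 4378.7 kW

W = 10·Wi·[P80^(−½) − F80^(−½)]
W = 10·13.4·(1/√456 − 1/√6024) = 10·13.4·(0.033945) = 4.5486 kWh/t
Corrected W = EF·W_Bond = 0.97·4.5486 = 4.4122 kWh/t
Mill draw = 4.4122 × 992.4 = 4378.7 kW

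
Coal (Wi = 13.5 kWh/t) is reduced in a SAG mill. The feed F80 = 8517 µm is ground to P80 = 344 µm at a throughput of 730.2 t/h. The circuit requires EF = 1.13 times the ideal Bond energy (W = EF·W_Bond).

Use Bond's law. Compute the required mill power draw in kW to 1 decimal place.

W = 10·Wi·[P80^(−½) − F80^(−½)]
W = 10·13.5·(1/√344 − 1/√8517) = 10·13.5·(0.043081) = 5.8159 kWh/t
With EF = 1.13: W = 5.8159·1.13 = 6.5720 kWh/t
P_mill = W·ṁ = 6.5720·730.2 = 4798.8 kW

P = 4798.8 kW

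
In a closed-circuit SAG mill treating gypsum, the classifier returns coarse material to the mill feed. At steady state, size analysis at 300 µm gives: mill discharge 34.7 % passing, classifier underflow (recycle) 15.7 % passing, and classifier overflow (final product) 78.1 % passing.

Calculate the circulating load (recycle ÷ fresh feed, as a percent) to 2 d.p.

CL = 228.42 %

Mass balance on the −300 µm fraction:
r = (o − d)/(d − u)
r = (78.1 − 34.7)/(34.7 − 15.7) = 43.4/19.0 = 2.2842
CL = 100·r = 228.42 %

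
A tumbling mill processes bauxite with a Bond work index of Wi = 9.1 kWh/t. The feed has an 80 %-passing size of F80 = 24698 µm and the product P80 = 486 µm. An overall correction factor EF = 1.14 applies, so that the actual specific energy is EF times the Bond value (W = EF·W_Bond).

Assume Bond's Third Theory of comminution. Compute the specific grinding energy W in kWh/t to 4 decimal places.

W = 4.0456 kWh/t

W = 10·Wi·[P80^(−½) − F80^(−½)]
1/√486 = 0.045361;  1/√24698 = 0.006363
W = 10·9.1·(0.045361 − 0.006363) = 3.5488 kWh/t
W_actual = 1.14 × 3.5488 = 4.0456 kWh/t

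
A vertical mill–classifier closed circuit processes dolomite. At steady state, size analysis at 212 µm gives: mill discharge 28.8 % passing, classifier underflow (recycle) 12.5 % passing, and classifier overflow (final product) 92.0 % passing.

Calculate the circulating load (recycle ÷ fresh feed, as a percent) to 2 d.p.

CL = 387.73 %

Let r = R/F. Size balance at 212 µm:
(1+r)·d = r·u + o ⇒ r = (o−d)/(d−u)
r = (92.0 − 28.8)/(28.8 − 12.5) = 63.2/16.3 = 3.8773
CL = 100·r = 387.73 %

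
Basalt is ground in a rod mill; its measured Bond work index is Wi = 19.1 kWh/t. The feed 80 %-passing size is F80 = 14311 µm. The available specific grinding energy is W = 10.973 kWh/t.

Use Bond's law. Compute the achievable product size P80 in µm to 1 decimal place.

Bond: W = 10·Wi·(1/√P80 − 1/√F80)
P80^(−½) = W/(10 Wi) + F80^(−½)
  = 10.9730/(10·19.1) + 1/√14311 = 0.057450 + 0.008359 = 0.065809
P80 = (1/0.065809)² = 15.1954² = 230.90 µm

P80 = 230.9 µm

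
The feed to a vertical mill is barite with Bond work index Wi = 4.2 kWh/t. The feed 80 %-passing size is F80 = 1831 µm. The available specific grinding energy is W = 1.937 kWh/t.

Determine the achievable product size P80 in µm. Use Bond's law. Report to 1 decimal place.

P80 = 207.1 µm

W = 10·Wi·[P80^(−½) − F80^(−½)]
1/√P80 = 1/√F80 + W/(10·Wi)
  = 1.9370/(10·4.2) + 1/√1831 = 0.046119 + 0.023370 = 0.069489
P80 = (1/0.069489)² = 14.3908² = 207.09 µm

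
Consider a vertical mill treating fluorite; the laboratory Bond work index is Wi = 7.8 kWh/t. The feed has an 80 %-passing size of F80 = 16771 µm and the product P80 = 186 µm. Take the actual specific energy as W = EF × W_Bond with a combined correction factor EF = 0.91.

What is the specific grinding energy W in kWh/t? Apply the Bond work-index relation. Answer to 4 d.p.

W = 4.6564 kWh/t

W = 10 Wi / √P80 − 10 Wi / √F80
1/√186 = 0.073324;  1/√16771 = 0.007722
W = 10·7.8·(0.073324 − 0.007722) = 5.1169 kWh/t
Apply correction: 5.1169 × 0.91 = 4.6564 kWh/t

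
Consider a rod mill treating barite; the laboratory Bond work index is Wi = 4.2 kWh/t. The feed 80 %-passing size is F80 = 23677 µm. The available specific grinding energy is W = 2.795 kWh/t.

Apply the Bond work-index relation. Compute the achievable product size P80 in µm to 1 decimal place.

P80 = 187.4 µm

W = 10·Wi·(P80^(-½) − F80^(-½))
⇒ 1/√P80 = W/(10 Wi) + 1/√F80
  = 2.7950/(10·4.2) + 1/√23677 = 0.066548 + 0.006499 = 0.073046
P80 = (1/0.073046)² = 13.6899² = 187.41 µm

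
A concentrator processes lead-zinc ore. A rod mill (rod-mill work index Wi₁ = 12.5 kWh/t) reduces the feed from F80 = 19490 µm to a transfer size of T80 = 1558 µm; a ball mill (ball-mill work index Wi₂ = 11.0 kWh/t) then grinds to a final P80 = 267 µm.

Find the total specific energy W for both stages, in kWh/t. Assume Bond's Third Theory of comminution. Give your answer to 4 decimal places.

W = 10 Wi (1/√P80 − 1/√F80)  [Bond]
Stage 1 (19490→1558 µm, Wi₁=12.5): W₁ = 10·12.5·(0.025335 − 0.007163) = 2.2715 kWh/t
Stage 2 (1558→267 µm, Wi₂=11.0): W₂ = 10·11.0·(0.061199 − 0.025335) = 3.9451 kWh/t
W = W₁ + W₂ = 2.2715 + 3.9451 = 6.2165 kWh/t

W = 6.2165 kWh/t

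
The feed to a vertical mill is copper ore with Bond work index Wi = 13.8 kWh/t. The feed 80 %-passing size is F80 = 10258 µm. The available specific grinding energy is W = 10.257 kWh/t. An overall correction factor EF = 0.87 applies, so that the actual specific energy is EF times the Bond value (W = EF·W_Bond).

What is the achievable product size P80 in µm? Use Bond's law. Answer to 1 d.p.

W = 10 Wi (P80^-0.5 − F80^-0.5)
W_Bond = W / EF = 10.257 / 0.87 = 11.7897 kWh/t
P80^-0.5 = F80^-0.5 + W_Bond/(10 Wi)
  = 11.7897/(10·13.8) + 1/√10258 = 0.085432 + 0.009873 = 0.095306
P80 = (1/0.095306)² = 10.4925² = 110.09 µm

P80 = 110.1 µm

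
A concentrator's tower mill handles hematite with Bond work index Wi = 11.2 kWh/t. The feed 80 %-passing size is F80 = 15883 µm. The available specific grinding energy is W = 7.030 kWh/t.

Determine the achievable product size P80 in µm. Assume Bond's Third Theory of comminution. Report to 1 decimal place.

P80 = 200.0 µm

W = 10·Wi·[P80^(−½) − F80^(−½)]
P80^(−½) = W/(10 Wi) + F80^(−½)
  = 7.0300/(10·11.2) + 1/√15883 = 0.062768 + 0.007935 = 0.070703
P80 = (1/0.070703)² = 14.1437² = 200.05 µm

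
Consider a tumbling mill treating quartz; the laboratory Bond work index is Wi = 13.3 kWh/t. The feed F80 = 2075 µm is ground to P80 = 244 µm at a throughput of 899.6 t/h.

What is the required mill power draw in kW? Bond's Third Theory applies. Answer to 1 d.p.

W = 10·Wi·(P80^(-½) − F80^(-½))
W = 10·13.3·(1/√244 − 1/√2075) = 10·13.3·(0.042066) = 5.5947 kWh/t
Power = W × throughput = 5.5947 kWh/t × 899.6 t/h = 5033.0 kW

P = 5033.0 kW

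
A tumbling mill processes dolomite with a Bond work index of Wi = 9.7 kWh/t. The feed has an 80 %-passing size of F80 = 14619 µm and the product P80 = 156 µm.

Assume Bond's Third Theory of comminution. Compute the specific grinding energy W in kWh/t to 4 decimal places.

W = 10 Wi (1/√P80 − 1/√F80)  [Bond]
1/√156 = 0.080064;  1/√14619 = 0.008271
W = 10·9.7·(0.080064 − 0.008271) = 6.9640 kWh/t

W = 6.9640 kWh/t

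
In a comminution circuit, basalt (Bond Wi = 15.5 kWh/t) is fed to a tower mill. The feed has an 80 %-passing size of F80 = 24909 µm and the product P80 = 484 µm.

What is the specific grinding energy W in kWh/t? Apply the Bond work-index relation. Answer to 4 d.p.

W = 6.0634 kWh/t

W = 10·Wi·[P80^(−½) − F80^(−½)]
1/√484 = 0.045455;  1/√24909 = 0.006336
W = 10·15.5·(0.045455 − 0.006336) = 6.0634 kWh/t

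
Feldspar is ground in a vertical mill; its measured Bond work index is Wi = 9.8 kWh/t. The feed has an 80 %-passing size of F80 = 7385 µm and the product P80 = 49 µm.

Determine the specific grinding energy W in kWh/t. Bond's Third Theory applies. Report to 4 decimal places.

W = 10 Wi / √P80 − 10 Wi / √F80
1/√49 = 0.142857;  1/√7385 = 0.011637
W = 10·9.8·(0.142857 − 0.011637) = 12.8596 kWh/t

W = 12.8596 kWh/t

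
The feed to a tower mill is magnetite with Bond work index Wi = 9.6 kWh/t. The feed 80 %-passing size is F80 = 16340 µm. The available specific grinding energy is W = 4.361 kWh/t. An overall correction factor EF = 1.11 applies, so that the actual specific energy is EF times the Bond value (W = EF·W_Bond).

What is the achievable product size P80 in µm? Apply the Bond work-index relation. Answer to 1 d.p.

W = 10 Wi (1/√P80 − 1/√F80)  [Bond]
W_Bond = W / EF = 4.361 / 1.11 = 3.9288 kWh/t
1/√P80 = 1/√F80 + W_Bond/(10·Wi)
  = 3.9288/(10·9.6) + 1/√16340 = 0.040925 + 0.007823 = 0.048748
P80 = (1/0.048748)² = 20.5135² = 420.80 µm

P80 = 420.8 µm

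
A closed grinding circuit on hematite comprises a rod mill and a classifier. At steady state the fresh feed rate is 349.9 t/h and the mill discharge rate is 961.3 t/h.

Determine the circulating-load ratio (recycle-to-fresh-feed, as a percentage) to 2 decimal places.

Discharge = new feed + return, hence
R = M − F = 961.3 − 349.9 = 611.4 t/h
CL = 100·R/F = 100·611.4/349.9 = 174.74 %

CL = 174.74 %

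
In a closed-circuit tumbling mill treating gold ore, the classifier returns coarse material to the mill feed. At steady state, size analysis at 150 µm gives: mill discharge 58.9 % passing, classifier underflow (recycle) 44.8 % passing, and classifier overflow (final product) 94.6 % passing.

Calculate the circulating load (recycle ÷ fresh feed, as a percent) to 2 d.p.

CL = 253.19 %

Let r = R/F. Size balance at 150 µm:
d + r·d = r·u + o → r(d−u) = o−d
r = (94.6 − 58.9)/(58.9 − 44.8) = 35.7/14.1 = 2.5319
CL = 100·r = 253.19 %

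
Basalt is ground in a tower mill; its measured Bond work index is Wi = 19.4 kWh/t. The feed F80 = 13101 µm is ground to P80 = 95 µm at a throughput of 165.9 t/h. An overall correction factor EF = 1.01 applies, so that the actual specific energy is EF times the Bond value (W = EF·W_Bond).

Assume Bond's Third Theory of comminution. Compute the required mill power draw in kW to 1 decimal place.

W = 10·Wi·(P80^(-½) − F80^(-½))
W = 10·19.4·(1/√95 − 1/√13101) = 10·19.4·(0.093861) = 18.2091 kWh/t
With EF = 1.01: W = 18.2091·1.01 = 18.3911 kWh/t
Mill draw = 18.3911 × 165.9 = 3051.1 kW

P = 3051.1 kW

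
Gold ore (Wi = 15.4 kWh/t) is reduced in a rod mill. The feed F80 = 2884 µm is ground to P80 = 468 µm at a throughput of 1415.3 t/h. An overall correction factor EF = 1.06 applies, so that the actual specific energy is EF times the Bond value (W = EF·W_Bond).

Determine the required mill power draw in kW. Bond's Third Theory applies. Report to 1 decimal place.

W = 10 Wi / √P80 − 10 Wi / √F80
W = 10·15.4·(1/√468 − 1/√2884) = 10·15.4·(0.027604) = 4.2510 kWh/t
Apply correction: 4.2510 × 1.06 = 4.5061 kWh/t
P_mill = W·ṁ = 4.5061·1415.3 = 6377.5 kW

P = 6377.5 kW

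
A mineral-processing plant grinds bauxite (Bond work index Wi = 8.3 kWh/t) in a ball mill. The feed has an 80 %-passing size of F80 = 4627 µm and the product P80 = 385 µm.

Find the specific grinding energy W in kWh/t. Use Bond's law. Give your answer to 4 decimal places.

W = 3.0099 kWh/t

W = 10 Wi / √P80 − 10 Wi / √F80
1/√385 = 0.050965;  1/√4627 = 0.014701
W = 10·8.3·(0.050965 − 0.014701) = 3.0099 kWh/t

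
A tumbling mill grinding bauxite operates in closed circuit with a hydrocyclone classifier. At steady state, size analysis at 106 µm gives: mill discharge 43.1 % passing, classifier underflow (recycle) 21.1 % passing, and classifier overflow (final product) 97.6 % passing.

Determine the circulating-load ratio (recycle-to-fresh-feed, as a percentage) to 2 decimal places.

CL = 247.73 %

Let r = R/F. Size balance at 106 µm:
d + r·d = r·u + o → r(d−u) = o−d
r = (97.6 − 43.1)/(43.1 − 21.1) = 54.5/22.0 = 2.4773
CL = 100·r = 247.73 %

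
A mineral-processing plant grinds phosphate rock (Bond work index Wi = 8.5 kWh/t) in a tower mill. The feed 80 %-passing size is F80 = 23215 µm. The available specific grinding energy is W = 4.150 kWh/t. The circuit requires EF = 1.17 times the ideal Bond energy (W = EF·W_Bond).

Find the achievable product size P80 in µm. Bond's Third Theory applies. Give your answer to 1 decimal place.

W_Bond = 10·Wi·(1/√P₈₀ − 1/√F₈₀)
W_Bond = W / EF = 4.150 / 1.17 = 3.5470 kWh/t
⇒ 1/√P80 = W_Bond/(10 Wi) + 1/√F80
  = 3.5470/(10·8.5) + 1/√23215 = 0.041730 + 0.006563 = 0.048293
P80 = (1/0.048293)² = 20.7071² = 428.78 µm

P80 = 428.8 µm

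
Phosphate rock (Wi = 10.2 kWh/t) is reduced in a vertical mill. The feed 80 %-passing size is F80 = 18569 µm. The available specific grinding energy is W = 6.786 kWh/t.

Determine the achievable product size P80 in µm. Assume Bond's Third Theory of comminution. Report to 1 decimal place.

P80 = 183.3 µm

W = 10·Wi·(P80^(-½) − F80^(-½))
1/√P80 = 1/√F80 + W/(10·Wi)
  = 6.7860/(10·10.2) + 1/√18569 = 0.066529 + 0.007338 = 0.073868
P80 = (1/0.073868)² = 13.5377² = 183.27 µm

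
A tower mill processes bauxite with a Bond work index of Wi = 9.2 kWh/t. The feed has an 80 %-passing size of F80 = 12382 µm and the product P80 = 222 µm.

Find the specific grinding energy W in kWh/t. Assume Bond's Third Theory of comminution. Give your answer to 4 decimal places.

W = 5.3479 kWh/t

Bond:  W = 10 Wi (1/√P − 1/√F)
1/√222 = 0.067116;  1/√12382 = 0.008987
W = 10·9.2·(0.067116 − 0.008987) = 5.3479 kWh/t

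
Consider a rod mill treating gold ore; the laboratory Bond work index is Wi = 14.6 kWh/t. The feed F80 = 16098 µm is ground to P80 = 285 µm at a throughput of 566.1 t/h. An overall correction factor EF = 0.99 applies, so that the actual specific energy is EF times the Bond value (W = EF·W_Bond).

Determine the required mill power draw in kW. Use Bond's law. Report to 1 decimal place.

P = 4201.9 kW

W = 10·Wi·[P80^(−½) − F80^(−½)]
W = 10·14.6·(1/√285 − 1/√16098) = 10·14.6·(0.051353) = 7.4976 kWh/t
W_actual = 0.99 × 7.4976 = 7.4226 kWh/t
Power = W × throughput = 7.4226 kWh/t × 566.1 t/h = 4201.9 kW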